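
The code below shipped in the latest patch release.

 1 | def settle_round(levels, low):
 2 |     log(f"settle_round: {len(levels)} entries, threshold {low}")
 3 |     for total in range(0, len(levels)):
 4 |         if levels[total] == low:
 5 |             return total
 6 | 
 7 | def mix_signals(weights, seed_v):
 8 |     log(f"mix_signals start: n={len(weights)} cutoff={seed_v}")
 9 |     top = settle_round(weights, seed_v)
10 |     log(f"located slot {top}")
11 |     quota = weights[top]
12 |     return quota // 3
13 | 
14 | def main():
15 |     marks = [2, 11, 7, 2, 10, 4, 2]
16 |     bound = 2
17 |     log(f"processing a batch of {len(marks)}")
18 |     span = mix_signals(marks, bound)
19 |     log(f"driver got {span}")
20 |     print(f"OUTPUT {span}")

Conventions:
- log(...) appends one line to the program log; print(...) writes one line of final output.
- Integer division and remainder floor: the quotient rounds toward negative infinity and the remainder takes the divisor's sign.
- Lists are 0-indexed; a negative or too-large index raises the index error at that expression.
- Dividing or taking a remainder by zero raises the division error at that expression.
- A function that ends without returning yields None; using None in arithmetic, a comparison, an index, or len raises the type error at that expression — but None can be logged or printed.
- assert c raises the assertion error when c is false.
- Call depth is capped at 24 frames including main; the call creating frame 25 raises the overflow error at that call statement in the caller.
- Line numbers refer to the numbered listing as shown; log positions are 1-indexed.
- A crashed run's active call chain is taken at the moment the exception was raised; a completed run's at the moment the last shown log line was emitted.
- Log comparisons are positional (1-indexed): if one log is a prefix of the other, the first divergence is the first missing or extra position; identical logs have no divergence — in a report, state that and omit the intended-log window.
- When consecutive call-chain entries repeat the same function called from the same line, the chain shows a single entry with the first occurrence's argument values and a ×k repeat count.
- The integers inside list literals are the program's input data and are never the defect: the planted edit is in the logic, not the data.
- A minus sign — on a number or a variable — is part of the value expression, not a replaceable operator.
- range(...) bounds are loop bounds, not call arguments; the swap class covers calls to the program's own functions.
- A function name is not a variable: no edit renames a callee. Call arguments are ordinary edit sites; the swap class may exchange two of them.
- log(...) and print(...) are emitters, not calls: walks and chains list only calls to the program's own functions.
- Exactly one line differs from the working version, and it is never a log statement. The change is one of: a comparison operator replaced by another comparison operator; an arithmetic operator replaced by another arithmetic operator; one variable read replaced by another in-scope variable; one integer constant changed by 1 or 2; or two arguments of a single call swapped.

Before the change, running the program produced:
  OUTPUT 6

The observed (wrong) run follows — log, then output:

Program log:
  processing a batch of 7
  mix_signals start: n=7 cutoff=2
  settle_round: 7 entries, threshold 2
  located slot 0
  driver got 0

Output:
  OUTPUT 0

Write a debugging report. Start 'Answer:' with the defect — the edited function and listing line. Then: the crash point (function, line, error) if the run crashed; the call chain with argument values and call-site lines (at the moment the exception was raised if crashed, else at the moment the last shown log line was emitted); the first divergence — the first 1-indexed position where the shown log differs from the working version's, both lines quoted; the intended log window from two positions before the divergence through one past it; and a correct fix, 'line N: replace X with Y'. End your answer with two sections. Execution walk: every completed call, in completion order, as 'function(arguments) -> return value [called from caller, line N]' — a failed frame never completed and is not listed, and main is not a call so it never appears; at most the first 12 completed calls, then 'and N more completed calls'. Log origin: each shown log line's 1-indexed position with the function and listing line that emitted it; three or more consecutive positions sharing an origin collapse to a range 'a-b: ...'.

Answer: the defect is in mix_signals at line 12.
The tell: At log position 5 the runs split — shown 'driver got 0', but the working version logs 'driver got 6'.
Call chain: main.
First divergence: position 5 — shown 'driver got 0', intended 'driver got 6'.
Intended log window:
  3: settle_round: 7 entries, threshold 2
  4: located slot 0
  5: driver got 6
Execution walk:
  settle_round([2, 11, 7, 2, 10, 4, 2], 2) -> 0  [called from mix_signals, line 9]
  mix_signals([2, 11, 7, 2, 10, 4, 2], 2) -> 0  [called from main, line 18]
Origin of each log line:
  1: from main, line 17
  2: from mix_signals, line 8
  3: from settle_round, line 2
  4: from mix_signals, line 10
  5: from main, line 19
A correct fix: line 12: replace `//` with `*`.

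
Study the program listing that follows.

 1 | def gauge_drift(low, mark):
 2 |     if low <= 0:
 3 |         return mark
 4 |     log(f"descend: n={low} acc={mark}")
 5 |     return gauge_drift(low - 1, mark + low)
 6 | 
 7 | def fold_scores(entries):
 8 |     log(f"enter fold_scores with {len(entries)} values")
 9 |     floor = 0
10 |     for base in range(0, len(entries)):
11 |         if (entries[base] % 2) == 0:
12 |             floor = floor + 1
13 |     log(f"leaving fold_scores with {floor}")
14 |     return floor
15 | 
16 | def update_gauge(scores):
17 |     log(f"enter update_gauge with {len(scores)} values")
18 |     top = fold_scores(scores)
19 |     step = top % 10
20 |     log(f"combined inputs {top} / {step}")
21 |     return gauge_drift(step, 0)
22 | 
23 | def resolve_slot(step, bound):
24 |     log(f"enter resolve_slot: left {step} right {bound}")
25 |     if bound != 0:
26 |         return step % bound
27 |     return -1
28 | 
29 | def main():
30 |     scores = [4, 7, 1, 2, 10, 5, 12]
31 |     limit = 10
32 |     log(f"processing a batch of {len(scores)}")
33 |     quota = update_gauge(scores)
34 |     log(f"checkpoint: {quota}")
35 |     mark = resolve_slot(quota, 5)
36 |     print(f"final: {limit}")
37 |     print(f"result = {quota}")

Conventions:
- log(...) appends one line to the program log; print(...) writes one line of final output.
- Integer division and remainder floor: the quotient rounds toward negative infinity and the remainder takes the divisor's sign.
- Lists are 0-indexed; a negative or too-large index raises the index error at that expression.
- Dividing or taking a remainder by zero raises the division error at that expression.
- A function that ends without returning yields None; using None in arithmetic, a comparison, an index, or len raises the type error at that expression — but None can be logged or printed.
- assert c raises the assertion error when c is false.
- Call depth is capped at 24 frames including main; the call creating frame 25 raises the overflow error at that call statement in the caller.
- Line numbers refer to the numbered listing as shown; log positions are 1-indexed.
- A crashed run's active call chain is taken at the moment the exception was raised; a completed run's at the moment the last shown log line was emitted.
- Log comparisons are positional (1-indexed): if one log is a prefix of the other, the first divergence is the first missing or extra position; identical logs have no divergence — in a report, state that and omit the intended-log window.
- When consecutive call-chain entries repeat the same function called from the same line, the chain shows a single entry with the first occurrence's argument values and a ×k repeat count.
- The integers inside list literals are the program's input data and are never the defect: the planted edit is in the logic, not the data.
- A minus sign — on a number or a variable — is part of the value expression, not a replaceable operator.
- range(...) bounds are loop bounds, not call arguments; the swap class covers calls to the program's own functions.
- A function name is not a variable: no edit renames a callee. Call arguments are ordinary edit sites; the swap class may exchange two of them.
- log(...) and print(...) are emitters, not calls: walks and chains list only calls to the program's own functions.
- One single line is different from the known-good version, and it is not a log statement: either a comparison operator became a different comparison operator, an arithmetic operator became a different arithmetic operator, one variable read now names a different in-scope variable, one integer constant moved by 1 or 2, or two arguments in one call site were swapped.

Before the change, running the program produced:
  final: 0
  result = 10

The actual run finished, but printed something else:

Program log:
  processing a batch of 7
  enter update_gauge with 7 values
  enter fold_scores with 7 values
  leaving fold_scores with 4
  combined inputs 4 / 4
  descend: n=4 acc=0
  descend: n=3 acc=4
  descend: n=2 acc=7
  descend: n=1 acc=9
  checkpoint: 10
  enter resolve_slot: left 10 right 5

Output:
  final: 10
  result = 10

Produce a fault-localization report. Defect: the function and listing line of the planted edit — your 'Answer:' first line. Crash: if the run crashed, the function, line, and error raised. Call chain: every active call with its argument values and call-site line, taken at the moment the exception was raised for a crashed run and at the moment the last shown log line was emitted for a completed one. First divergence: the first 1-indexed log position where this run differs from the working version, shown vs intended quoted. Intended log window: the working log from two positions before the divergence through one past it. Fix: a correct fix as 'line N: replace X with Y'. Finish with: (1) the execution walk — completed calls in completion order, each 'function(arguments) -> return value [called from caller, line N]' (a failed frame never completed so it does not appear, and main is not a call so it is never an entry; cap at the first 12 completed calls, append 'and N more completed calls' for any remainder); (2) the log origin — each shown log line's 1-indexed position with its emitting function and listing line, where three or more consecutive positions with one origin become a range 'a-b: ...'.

Answer: the defect is in main at line 36.
The tell: The logs agree in full; only the final output differs.
Call chain: main -> resolve_slot(10, 5) (called at line 35).
First divergence: none (the log streams are identical).
Execution walk:
  fold_scores([4, 7, 1, 2, 10, 5, 12]) -> 4  [called from update_gauge, line 18]
  gauge_drift(0, 10) -> 10  [called from gauge_drift, line 5]
  gauge_drift(1, 9) -> 10  [called from gauge_drift, line 5]
  gauge_drift(2, 7) -> 10  [called from gauge_drift, line 5]
  gauge_drift(3, 4) -> 10  [called from gauge_drift, line 5]
  gauge_drift(4, 0) -> 10  [called from update_gauge, line 21]
  update_gauge([4, 7, 1, 2, 10, 5, 12]) -> 10  [called from main, line 33]
  resolve_slot(10, 5) -> 0  [called from main, line 35]
Log origins:
  1 — main, line 32
  2 — update_gauge, line 17
  3 — fold_scores, line 8
  4 — fold_scores, line 13
  5 — update_gauge, line 20
  6-9 — gauge_drift, line 4
  10 — main, line 34
  11 — resolve_slot, line 24
A correct fix: line 36: replace `limit` with `mark`.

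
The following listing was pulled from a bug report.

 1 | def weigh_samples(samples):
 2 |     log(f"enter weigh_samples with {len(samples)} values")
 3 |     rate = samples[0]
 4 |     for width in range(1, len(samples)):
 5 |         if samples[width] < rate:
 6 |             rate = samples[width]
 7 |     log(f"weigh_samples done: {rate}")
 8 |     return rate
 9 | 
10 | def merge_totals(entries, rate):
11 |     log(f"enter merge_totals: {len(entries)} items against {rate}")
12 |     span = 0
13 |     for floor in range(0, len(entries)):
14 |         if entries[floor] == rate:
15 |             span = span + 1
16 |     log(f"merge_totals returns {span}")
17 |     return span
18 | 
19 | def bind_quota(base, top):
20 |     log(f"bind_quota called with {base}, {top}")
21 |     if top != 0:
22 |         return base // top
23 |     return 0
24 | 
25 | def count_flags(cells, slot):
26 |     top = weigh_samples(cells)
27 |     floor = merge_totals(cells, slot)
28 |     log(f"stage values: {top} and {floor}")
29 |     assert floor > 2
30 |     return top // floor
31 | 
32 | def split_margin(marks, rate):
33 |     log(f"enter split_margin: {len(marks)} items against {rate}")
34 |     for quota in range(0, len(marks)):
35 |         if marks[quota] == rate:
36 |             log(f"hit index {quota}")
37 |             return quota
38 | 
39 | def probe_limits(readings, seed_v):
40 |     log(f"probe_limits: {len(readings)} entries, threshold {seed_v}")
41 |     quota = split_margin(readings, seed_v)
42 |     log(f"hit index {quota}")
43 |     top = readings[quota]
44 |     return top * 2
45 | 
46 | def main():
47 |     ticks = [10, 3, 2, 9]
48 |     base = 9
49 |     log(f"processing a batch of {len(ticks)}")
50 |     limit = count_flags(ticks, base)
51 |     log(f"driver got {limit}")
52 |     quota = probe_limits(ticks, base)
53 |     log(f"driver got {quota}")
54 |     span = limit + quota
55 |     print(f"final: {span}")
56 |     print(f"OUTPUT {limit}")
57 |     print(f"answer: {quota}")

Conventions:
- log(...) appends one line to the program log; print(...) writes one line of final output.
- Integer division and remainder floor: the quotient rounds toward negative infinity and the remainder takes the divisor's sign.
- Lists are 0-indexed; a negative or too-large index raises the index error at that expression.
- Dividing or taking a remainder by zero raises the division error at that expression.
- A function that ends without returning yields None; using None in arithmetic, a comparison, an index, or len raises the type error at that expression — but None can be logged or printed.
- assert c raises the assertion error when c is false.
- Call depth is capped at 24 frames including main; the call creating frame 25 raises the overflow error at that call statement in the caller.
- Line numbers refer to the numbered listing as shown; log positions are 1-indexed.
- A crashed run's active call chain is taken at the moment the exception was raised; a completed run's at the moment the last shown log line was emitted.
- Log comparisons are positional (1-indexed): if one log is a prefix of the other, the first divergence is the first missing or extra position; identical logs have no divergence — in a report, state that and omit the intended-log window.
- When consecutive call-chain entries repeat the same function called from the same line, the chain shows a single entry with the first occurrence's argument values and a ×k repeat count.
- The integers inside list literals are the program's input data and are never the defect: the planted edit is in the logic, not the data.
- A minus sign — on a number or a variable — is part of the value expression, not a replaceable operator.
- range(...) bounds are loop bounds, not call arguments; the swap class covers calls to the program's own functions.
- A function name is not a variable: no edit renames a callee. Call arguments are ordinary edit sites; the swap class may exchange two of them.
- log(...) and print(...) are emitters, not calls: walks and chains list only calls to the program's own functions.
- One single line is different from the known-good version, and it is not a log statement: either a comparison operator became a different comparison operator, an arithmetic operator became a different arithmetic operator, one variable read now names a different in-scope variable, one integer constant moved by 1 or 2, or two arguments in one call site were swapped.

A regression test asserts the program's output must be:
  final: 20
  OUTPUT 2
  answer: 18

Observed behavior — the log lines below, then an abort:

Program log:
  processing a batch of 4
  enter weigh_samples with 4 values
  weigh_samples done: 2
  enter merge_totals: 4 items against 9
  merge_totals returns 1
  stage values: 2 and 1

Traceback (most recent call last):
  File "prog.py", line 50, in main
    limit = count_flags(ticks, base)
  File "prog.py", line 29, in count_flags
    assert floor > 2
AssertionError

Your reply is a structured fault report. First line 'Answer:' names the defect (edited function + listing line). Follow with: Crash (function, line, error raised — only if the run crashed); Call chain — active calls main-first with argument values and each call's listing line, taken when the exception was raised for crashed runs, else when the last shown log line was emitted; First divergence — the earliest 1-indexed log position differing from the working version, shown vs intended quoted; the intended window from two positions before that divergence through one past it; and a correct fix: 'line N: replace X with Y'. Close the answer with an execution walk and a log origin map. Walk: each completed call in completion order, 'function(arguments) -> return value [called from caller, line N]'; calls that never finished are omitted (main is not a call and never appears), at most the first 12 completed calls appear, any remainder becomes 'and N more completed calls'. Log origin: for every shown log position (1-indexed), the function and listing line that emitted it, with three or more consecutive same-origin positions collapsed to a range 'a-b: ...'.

Answer: the defect is in count_flags at line 29.
Key fact: The faulty run's log stops after 6 lines; the working version's next line would be 'driver got 2'.
Crash: count_flags, line 29, AssertionError.
Call chain: main -> count_flags([10, 3, 2, 9], 9) (called at line 50).
First divergence: position 7 — the faulty run's log ends after 6 lines; the working version continues with 'driver got 2'.
Intended log window:
  5: merge_totals returns 1
  6: stage values: 2 and 1
  7: driver got 2
  8: probe_limits: 4 entries, threshold 9
Execution walk:
  weigh_samples([10, 3, 2, 9]) -> 2  [called from count_flags, line 26]
  merge_totals([10, 3, 2, 9], 9) -> 1  [called from count_flags, line 27]
Log origin:
  1: from main, line 49
  2: from weigh_samples, line 2
  3: from weigh_samples, line 7
  4: from merge_totals, line 11
  5: from merge_totals, line 16
  6: from count_flags, line 28
A correct fix: line 29: replace `2` with `0`.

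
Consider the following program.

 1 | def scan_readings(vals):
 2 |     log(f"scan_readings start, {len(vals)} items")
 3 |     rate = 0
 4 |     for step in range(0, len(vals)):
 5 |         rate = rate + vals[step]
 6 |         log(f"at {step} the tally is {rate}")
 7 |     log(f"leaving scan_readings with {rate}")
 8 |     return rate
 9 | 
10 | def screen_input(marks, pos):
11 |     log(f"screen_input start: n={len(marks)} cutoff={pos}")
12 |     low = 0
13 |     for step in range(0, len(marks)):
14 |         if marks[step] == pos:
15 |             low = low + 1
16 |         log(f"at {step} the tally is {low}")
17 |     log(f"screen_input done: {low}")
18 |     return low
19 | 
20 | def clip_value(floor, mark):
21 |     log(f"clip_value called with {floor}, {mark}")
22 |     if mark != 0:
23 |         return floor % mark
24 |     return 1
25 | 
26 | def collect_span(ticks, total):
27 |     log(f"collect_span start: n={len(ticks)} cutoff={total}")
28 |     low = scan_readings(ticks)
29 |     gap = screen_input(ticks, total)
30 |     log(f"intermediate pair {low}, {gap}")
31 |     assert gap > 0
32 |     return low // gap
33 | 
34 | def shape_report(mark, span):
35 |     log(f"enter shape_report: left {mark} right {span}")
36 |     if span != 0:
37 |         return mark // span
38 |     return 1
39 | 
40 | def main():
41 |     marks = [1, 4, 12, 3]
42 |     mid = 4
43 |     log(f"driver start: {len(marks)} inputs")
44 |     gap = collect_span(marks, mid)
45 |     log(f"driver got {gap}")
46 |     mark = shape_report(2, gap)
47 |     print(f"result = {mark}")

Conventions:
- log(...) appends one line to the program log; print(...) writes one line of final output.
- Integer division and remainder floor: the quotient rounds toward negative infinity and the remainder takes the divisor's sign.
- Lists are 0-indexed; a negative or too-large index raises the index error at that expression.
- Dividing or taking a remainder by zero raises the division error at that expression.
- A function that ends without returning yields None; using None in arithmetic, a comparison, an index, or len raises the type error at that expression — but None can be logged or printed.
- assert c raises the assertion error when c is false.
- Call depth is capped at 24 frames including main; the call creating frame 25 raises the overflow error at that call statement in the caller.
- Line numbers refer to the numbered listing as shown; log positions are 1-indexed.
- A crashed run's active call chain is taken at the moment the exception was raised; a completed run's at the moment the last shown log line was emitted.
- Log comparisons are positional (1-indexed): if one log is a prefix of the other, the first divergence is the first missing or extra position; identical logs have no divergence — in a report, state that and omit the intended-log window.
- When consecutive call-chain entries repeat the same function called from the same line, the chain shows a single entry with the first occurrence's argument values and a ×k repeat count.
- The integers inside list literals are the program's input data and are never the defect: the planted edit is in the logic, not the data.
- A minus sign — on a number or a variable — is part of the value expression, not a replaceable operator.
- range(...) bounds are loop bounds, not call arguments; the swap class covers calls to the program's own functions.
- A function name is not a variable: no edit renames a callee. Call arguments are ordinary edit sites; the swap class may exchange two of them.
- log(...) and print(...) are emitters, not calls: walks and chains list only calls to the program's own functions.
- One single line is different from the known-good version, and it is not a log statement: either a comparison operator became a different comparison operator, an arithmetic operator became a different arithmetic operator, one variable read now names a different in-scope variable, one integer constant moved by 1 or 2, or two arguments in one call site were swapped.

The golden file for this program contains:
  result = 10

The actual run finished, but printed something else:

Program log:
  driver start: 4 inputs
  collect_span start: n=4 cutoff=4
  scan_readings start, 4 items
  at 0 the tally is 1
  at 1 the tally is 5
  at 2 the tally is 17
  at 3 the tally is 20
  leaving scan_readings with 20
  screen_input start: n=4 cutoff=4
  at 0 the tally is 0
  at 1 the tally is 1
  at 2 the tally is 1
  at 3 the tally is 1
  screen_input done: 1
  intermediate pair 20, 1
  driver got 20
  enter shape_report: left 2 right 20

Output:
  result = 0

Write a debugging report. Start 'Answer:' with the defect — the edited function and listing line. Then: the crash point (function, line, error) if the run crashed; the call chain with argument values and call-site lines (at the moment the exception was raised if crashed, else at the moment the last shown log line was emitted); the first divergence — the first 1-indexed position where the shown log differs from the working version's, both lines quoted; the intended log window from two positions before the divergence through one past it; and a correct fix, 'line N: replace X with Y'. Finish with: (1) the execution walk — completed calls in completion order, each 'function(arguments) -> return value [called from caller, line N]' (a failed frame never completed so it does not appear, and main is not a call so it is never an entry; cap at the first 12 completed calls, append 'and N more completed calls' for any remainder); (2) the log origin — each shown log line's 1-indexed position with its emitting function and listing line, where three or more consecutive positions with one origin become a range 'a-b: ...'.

Answer: the defect is in main at line 46.
The tell: Log line 17 is where behavior first shows: 'enter shape_report: left 2 right 20' appears instead of 'enter shape_report: left 20 right 2'.
Call chain: main -> shape_report(2, 20) (called at line 46).
First divergence: position 17; shown 'enter shape_report: left 2 right 20' vs intended 'enter shape_report: left 20 right 2'.
Intended log window:
  15: intermediate pair 20, 1
  16: driver got 20
  17: enter shape_report: left 20 right 2
Execution walk:
  scan_readings([1, 4, 12, 3]) -> 20  [called from collect_span, line 28]
  screen_input([1, 4, 12, 3], 4) -> 1  [called from collect_span, line 29]
  collect_span([1, 4, 12, 3], 4) -> 20  [called from main, line 44]
  shape_report(2, 20) -> 0  [called from main, line 46]
Origin of each log line:
  1: from main, line 43
  2: from collect_span, line 27
  3: from scan_readings, line 2
  4-7: from scan_readings, line 6
  8: from scan_readings, line 7
  9: from screen_input, line 11
  10-13: from screen_input, line 16
  14: from screen_input, line 17
  15: from collect_span, line 30
  16: from main, line 45
  17: from shape_report, line 35
A correct fix: line 46: replace `shape_report(2, gap)` with `shape_report(gap, 2)`.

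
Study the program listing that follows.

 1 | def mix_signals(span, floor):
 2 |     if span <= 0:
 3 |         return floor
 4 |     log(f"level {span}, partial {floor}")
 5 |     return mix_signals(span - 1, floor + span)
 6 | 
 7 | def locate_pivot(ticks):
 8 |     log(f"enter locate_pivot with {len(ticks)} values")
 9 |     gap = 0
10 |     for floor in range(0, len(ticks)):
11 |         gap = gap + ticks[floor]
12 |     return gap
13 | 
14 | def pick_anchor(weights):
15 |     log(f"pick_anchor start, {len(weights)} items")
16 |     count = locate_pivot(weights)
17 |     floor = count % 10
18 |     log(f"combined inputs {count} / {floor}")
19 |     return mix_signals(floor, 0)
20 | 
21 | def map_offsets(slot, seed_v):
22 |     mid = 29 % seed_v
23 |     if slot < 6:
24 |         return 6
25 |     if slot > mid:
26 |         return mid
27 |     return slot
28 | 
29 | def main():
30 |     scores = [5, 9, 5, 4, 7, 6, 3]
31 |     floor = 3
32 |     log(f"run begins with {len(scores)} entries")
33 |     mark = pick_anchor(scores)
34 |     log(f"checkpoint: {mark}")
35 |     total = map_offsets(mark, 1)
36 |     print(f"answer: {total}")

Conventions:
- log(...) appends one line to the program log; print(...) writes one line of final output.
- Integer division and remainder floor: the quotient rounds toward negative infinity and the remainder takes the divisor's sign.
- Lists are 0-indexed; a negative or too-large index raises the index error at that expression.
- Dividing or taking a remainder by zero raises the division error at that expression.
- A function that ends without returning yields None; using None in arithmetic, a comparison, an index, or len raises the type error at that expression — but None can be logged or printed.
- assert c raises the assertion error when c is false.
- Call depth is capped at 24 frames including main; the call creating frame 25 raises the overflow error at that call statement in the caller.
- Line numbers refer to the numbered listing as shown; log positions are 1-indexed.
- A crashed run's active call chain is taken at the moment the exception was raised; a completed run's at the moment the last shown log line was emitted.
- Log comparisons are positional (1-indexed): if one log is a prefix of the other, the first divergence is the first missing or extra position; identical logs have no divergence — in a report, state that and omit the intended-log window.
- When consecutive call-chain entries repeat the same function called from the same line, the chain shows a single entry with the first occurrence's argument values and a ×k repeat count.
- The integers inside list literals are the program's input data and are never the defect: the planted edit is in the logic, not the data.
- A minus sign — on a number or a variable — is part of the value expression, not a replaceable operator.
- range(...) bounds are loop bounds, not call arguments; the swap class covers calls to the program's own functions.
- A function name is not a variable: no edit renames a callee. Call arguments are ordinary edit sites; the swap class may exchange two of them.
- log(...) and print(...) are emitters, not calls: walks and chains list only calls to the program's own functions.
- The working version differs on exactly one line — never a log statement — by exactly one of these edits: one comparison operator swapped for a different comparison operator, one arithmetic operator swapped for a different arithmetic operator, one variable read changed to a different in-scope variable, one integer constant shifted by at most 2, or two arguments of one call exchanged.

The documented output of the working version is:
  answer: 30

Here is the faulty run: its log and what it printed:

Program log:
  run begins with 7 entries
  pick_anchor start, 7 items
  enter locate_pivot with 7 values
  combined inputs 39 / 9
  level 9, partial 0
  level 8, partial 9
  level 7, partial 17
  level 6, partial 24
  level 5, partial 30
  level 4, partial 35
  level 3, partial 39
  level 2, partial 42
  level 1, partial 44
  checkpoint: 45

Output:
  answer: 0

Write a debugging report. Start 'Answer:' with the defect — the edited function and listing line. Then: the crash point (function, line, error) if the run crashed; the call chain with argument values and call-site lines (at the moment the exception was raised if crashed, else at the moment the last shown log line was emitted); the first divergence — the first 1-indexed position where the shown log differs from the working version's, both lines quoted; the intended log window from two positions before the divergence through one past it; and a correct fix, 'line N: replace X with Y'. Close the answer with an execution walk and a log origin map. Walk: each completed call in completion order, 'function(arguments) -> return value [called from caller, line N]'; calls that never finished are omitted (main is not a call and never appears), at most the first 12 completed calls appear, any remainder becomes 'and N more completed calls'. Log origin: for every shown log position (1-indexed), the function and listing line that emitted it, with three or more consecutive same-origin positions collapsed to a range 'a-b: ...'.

Answer: the defect is in map_offsets at line 22.
Key observation: Every logged value matches the working version; the printed result is what differs.
Call chain: main.
First divergence: none; the two logs match at every position.
Execution walk:
  locate_pivot([5, 9, 5, 4, 7, 6, 3]) -> 39  [called from pick_anchor, line 16]
  mix_signals(0, 45) -> 45  [called from mix_signals, line 5]
  mix_signals(1, 44) -> 45  [called from mix_signals, line 5]
  mix_signals(2, 42) -> 45  [called from mix_signals, line 5]
  mix_signals(3, 39) -> 45  [called from mix_signals, line 5]
  mix_signals(4, 35) -> 45  [called from mix_signals, line 5]
  mix_signals(5, 30) -> 45  [called from mix_signals, line 5]
  mix_signals(6, 24) -> 45  [called from mix_signals, line 5]
  mix_signals(7, 17) -> 45  [called from mix_signals, line 5]
  mix_signals(8, 9) -> 45  [called from mix_signals, line 5]
  mix_signals(9, 0) -> 45  [called from pick_anchor, line 19]
  pick_anchor([5, 9, 5, 4, 7, 6, 3]) -> 45  [called from main, line 33]
  ... and 1 more completed call
Origin of each log line:
  1 — main, line 32
  2 — pick_anchor, line 15
  3 — locate_pivot, line 8
  4 — pick_anchor, line 18
  5-13 — mix_signals, line 4
  14 — main, line 34
A correct fix: line 22: replace `%` with `+`.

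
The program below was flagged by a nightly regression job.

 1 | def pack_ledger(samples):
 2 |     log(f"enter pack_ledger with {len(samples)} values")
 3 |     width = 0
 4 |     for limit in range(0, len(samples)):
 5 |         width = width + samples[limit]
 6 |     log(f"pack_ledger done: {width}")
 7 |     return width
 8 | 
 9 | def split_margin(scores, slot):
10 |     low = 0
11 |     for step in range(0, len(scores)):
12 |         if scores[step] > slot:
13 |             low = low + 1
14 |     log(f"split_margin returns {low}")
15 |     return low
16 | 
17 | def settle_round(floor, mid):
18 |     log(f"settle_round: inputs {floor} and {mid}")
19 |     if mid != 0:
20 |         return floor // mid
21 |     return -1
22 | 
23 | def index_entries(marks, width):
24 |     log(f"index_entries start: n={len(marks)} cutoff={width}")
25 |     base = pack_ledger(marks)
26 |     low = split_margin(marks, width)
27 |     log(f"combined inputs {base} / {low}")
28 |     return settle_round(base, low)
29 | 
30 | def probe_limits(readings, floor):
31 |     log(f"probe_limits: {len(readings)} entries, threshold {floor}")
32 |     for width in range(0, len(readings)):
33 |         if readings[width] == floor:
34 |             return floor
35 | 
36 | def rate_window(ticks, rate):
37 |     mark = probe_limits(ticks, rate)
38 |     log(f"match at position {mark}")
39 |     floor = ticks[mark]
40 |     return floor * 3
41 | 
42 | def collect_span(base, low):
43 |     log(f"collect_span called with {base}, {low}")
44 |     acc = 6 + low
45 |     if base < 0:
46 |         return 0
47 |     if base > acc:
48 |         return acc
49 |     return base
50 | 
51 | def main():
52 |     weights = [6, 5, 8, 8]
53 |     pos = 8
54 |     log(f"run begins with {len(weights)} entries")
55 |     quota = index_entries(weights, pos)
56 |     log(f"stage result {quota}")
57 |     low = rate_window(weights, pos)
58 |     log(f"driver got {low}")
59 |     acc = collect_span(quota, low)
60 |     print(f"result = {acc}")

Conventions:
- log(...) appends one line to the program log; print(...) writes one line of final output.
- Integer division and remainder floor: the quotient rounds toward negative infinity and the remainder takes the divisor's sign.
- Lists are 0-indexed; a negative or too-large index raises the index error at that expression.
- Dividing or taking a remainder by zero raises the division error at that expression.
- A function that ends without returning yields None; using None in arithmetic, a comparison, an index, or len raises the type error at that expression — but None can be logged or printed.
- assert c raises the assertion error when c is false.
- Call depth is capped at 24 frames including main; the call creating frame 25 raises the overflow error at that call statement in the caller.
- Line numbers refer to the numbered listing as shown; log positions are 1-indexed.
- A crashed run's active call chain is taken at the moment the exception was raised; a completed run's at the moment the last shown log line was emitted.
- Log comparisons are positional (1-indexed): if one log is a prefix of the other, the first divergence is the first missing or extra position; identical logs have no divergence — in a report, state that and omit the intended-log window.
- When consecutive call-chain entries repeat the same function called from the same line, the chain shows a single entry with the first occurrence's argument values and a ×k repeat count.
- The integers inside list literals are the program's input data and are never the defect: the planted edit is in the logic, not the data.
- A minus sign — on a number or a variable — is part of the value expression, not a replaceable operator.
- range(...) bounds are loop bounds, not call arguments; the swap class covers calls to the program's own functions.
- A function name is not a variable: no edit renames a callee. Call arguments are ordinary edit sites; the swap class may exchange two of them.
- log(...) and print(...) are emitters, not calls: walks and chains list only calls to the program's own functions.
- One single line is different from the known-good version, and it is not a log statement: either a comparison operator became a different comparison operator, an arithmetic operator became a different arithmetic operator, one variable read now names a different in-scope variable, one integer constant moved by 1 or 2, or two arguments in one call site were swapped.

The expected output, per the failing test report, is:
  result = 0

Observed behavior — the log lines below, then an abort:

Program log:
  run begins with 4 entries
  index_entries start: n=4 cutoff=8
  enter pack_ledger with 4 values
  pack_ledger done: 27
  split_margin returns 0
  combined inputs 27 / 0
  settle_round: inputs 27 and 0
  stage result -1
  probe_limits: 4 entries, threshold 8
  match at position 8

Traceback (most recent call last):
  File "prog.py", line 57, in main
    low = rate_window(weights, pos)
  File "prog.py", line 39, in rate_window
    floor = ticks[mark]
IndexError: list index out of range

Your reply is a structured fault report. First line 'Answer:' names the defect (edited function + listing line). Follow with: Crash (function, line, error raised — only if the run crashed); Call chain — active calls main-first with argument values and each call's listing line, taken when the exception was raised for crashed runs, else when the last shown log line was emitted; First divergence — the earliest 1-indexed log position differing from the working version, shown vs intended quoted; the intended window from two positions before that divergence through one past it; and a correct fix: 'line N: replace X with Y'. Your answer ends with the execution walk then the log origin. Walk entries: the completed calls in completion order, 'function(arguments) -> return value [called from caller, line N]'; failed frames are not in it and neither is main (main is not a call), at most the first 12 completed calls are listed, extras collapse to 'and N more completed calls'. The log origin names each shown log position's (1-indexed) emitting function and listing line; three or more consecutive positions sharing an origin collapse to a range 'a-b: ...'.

Answer: the defect is in probe_limits at line 34.
Core observation: Everything matches until log position 10, which reads 'match at position 8' in place of 'match at position 2'.
Crash: rate_window, line 39, IndexError.
Call chain: main -> rate_window([6, 5, 8, 8], 8) (called at line 57).
First divergence: at position 10 the run shows 'match at position 8' where the working version logs 'match at position 2'.
Intended log window:
  8: stage result -1
  9: probe_limits: 4 entries, threshold 8
  10: match at position 2
  11: driver got 24
Execution walk:
  pack_ledger([6, 5, 8, 8]) -> 27  [called from index_entries, line 25]
  split_margin([6, 5, 8, 8], 8) -> 0  [called from index_entries, line 26]
  settle_round(27, 0) -> -1  [called from index_entries, line 28]
  index_entries([6, 5, 8, 8], 8) -> -1  [called from main, line 55]
  probe_limits([6, 5, 8, 8], 8) -> 8  [called from rate_window, line 37]
Origin of each log line:
  1: logged in main at line 54
  2: logged in index_entries at line 24
  3: logged in pack_ledger at line 2
  4: logged in pack_ledger at line 6
  5: logged in split_margin at line 14
  6: logged in index_entries at line 27
  7: logged in settle_round at line 18
  8: logged in main at line 56
  9: logged in probe_limits at line 31
  10: logged in rate_window at line 38
A correct fix: line 34: replace `floor` with `width`.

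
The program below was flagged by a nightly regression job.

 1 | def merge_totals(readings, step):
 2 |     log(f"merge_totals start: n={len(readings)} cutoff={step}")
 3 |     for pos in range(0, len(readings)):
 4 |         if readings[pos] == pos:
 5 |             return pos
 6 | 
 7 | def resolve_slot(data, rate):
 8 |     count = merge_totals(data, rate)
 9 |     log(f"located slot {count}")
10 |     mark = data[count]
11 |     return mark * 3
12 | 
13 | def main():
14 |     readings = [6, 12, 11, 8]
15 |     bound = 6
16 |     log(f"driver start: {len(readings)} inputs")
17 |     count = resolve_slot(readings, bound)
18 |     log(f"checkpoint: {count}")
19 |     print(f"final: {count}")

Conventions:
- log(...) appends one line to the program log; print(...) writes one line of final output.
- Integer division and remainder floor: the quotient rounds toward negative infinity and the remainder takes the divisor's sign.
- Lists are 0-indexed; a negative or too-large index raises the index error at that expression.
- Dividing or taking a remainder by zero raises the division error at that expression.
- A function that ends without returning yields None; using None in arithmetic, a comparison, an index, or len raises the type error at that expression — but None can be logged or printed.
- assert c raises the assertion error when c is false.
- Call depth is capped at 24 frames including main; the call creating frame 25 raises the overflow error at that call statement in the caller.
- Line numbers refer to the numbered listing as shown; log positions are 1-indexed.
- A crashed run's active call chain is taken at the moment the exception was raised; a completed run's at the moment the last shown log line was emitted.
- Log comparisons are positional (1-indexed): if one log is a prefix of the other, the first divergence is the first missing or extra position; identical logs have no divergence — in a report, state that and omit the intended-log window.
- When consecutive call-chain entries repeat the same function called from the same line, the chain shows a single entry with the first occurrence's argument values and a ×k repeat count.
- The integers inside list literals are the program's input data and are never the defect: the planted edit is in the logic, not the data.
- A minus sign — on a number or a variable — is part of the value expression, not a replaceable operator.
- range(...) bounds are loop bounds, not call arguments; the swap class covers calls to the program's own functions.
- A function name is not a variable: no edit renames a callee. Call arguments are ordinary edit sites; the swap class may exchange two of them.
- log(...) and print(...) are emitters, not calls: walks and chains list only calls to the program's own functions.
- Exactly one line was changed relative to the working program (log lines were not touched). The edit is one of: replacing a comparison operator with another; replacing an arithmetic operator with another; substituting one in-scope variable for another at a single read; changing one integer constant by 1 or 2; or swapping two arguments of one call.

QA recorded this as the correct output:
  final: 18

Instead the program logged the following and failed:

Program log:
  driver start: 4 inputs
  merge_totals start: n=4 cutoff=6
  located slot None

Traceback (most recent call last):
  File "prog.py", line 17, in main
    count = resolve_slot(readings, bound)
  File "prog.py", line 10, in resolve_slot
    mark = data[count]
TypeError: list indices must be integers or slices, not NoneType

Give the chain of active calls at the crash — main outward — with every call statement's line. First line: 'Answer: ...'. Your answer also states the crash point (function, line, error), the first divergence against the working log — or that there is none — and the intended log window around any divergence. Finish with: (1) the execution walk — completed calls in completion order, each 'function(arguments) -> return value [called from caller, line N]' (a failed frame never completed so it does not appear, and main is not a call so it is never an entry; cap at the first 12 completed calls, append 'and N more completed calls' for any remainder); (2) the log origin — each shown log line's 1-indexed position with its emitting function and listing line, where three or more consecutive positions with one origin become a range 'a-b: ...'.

Answer: main -> resolve_slot (called at line 17).
Core observation: Position 3 is the first bad log line: 'located slot None' should read 'located slot 0'.
Crash: resolve_slot, line 10, TypeError.
First divergence: at position 3 the run shows 'located slot None' where the working version logs 'located slot 0'.
Intended log window:
  1: driver start: 4 inputs
  2: merge_totals start: n=4 cutoff=6
  3: located slot 0
  4: checkpoint: 18
Execution walk:
  merge_totals([6, 12, 11, 8], 6) -> None  [called from resolve_slot, line 8]
Log line origins:
  1: from main, line 16
  2: from merge_totals, line 2
  3: from resolve_slot, line 9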